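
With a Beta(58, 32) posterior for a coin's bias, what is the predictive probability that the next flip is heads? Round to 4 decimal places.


The predictive probability equals the posterior mean.
P(next = heads) = alpha / (alpha + beta)
= 58 / 90 = 0.6444

0.6444


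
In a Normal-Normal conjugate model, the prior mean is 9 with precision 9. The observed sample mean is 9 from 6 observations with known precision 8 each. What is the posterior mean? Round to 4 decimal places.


Posterior precision = tau0 + n*tau = 9 + 6*8 = 57
Posterior mean = (tau0*mu0 + n*tau*xbar) / posterior_precision
= (9*9 + 6*8*9) / 57
= 513 / 57 = 9.0

9.0


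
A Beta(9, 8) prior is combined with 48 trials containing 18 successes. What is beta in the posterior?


In conjugate updating:
beta_posterior = beta_prior + (n - k)
= 8 + (48 - 18)
= 8 + 30 = 38

38


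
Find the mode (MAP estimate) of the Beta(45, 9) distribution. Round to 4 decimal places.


For Beta(a,b) with a,b > 1:
Mode = (a-1)/(a+b-2) = (45-1)/(54-2)
= 44/52 = 0.8462

0.8462


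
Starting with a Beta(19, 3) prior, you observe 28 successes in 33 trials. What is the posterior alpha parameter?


For a Beta-Binomial conjugate model:
Posterior alpha = prior alpha + number of successes
= 19 + 28 = 47

47


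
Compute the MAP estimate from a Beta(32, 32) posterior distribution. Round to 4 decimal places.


MAP = mode of Beta distribution
= (alpha - 1)/(alpha + beta - 2)
= (32-1)/(32+32-2)
= 31/62 = 0.5

0.5


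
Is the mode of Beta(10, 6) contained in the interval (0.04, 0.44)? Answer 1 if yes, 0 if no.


Mode = (a-1)/(a+b-2) = 9/14 = 0.6429
Interval: (0.04, 0.44)
Contains mode? 0

0


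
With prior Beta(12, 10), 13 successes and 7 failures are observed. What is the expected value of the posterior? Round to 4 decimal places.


Posterior = Beta(25, 17)
E[theta] = alpha/(alpha+beta)
= 25/42 = 0.5952

0.5952


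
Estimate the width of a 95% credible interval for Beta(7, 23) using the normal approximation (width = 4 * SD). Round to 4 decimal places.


For Beta(a,b): Var = ab/((a+b)^2(a+b+1))
Var = 0.0058, SD = 0.076
Approximate 95% CI width = 4 * 0.076 = 0.3039

0.3039


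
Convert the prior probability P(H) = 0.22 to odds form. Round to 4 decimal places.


P(not H) = 1 - 0.22 = 0.78
Odds = 0.22 / 0.78 = 0.2821

0.2821


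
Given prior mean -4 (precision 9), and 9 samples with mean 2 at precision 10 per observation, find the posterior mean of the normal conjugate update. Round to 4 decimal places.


The posterior mean is a precision-weighted average of prior and data.
Post. prec. = 9 + 90 = 99
Post. mean = (-36 + 180)/99 = 144/99 = 1.4545

1.4545


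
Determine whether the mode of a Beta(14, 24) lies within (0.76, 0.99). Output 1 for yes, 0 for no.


First find the mode: (a-1)/(a+b-2) = 0.3611
Is 0.3611 in (0.76, 0.99)? 0

0


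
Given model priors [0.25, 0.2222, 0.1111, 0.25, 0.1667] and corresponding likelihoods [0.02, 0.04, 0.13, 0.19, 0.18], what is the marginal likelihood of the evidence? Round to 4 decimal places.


P(E) = sum_i P(M_i) P(E|M_i)
= 0.005 + 0.0089 + 0.0144 + 0.0475 + 0.03
= 0.1058

0.1058


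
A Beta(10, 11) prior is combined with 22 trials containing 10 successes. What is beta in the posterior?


In conjugate updating:
beta_posterior = beta_prior + (n - k)
= 11 + (22 - 10)
= 11 + 12 = 23

23


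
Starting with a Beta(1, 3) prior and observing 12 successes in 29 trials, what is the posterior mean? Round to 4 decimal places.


Posterior parameters: alpha = 1 + 12 = 13
beta = 3 + 17 = 20
Posterior mean = alpha / (alpha + beta) = 13 / 33
= 0.3939

0.3939


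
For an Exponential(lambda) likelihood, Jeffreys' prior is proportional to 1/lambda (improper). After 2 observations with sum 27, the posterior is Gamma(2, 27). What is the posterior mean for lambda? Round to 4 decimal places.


Posterior = Gamma(n, sum_x) = Gamma(2, 27)
Posterior mean = shape/rate = 2/27
= 0.0741

0.0741


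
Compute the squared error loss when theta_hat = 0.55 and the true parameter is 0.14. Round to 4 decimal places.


L = (theta_hat - theta_true)^2
= (0.55 - 0.14)^2
= 0.41^2 = 0.1681

0.1681


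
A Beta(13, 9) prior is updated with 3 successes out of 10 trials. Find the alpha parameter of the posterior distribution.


In the Beta-Binomial conjugate update:
alpha_post = alpha_prior + successes
= 13 + 3
= 16

16


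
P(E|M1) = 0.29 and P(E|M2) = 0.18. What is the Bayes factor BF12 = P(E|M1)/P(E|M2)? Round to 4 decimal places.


Bayes factor BF12 = P(E|M1) / P(E|M2)
= 0.29 / 0.18
= 1.6111

1.6111


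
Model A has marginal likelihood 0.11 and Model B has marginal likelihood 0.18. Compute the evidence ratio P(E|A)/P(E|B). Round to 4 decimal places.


Evidence ratio = P(E|A) / P(E|B)
= 0.11 / 0.18
= 0.6111

0.6111


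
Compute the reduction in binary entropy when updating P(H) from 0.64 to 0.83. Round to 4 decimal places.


H_before = -p*log2(p) - (1-p)*log2(1-p) for p=0.64: 0.9427
H_after for p=0.83: 0.6577
Reduction = 0.9427 - 0.6577 = 0.285

0.285


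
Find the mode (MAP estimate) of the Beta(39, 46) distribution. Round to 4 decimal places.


For Beta(a,b) with a,b > 1:
Mode = (a-1)/(a+b-2) = (39-1)/(85-2)
= 38/83 = 0.4578

0.4578


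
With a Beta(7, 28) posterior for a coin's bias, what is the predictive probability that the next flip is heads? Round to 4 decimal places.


The predictive probability equals the posterior mean.
P(next = heads) = alpha / (alpha + beta)
= 7 / 35 = 0.2

0.2


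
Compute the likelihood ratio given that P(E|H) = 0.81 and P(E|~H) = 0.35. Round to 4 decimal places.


LR = P(E|H) / P(E|~H)
= 0.81 / 0.35 = 2.3143

2.3143


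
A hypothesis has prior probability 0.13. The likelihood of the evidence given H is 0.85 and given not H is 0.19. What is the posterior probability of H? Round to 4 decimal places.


Using Bayes' theorem:
P(E) = 0.13 * 0.85 + 0.87 * 0.19
P(E) = 0.2758
P(H|E) = (0.13 * 0.85) / 0.2758 = 0.4007

0.4007


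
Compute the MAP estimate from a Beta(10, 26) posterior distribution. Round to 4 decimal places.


MAP = mode of Beta distribution
= (alpha - 1)/(alpha + beta - 2)
= (10-1)/(10+26-2)
= 9/34 = 0.2647

0.2647


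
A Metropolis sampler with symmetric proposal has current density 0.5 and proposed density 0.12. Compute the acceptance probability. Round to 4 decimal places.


For symmetric proposals, acceptance = min(1, pi(x*)/pi(x))
= min(1, 0.12/0.5)
= min(1, 0.24) = 0.24

0.24


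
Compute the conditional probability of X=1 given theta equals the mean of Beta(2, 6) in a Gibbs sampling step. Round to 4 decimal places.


Mean of Beta(2, 6) = 0.25
P(X=1 | theta=0.25) = 0.25

0.25


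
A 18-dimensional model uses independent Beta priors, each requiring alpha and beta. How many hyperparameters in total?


Per parameter: 2 (alpha and beta).
Total = 18 * 2 = 36

36


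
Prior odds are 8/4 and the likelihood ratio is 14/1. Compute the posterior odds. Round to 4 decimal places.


Posterior odds = prior odds * likelihood ratio
= (8/4) * (14/1)
= 112 / 4
= 28.0

28.0


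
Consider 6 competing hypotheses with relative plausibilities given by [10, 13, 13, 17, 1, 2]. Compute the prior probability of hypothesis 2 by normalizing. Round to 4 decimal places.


Sum of weights = 10 + 13 + 13 + 17 + 1 + 2 = 56
Normalized prior for H2 = 13 / 56
= 0.2321

0.2321


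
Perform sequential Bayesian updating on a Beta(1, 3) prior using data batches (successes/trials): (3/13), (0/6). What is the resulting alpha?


Accumulate successes: 3
Posterior alpha = prior alpha + sum of successes
= 1 + 3 = 4

4


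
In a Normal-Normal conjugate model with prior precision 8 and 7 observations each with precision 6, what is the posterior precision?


Posterior precision = prior precision + n * observation precision
= 8 + 7 * 6
= 8 + 42 = 50

50


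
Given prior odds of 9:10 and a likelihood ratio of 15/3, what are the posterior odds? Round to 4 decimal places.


Posterior odds = prior odds * LR
Prior odds = 9/10 = 0.9
LR = 15/3 = 5.0
Posterior odds = 0.9 * 5.0 = 4.5

4.5


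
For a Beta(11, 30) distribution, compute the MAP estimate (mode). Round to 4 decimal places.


MAP = mode = (a-1)/(a+b-2)
= (11-1)/(11+30-2)
= 10/39 = 0.2564

0.2564


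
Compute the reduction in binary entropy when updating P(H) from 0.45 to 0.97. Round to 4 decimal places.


H_before = -p*log2(p) - (1-p)*log2(1-p) for p=0.45: 0.9928
H_after for p=0.97: 0.1944
Reduction = 0.9928 - 0.1944 = 0.7984

0.7984


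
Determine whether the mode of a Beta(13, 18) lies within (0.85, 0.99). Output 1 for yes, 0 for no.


First find the mode: (a-1)/(a+b-2) = 0.4138
Is 0.4138 in (0.85, 0.99)? 0

0


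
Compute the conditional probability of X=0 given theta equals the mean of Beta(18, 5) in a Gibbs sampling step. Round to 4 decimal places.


Mean of Beta(18, 5) = 0.7826
P(X=0 | theta=0.7826) = 0.2174

0.2174


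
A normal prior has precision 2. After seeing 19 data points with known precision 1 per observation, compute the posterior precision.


In the conjugate normal model, precisions add:
tau_posterior = tau_prior + n * tau_data
= 2 + 19*1 = 21

21


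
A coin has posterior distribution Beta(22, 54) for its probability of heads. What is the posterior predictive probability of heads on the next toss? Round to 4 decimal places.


Posterior predictive = E[theta] = alpha/(alpha+beta)
= 22/76
= 0.2895

0.2895


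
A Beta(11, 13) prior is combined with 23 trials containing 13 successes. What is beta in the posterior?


In conjugate updating:
beta_posterior = beta_prior + (n - k)
= 13 + (23 - 13)
= 13 + 10 = 23

23


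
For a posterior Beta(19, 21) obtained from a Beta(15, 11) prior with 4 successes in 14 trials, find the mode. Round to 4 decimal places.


Mode = (alpha - 1) / (alpha + beta - 2)
= 18 / 38
= 0.4737

0.4737


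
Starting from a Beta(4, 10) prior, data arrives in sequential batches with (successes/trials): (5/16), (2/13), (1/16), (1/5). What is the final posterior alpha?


In sequential Bayesian updating, we sum all successes.
Total successes = 9
Final alpha = 4 + 9 = 13

13


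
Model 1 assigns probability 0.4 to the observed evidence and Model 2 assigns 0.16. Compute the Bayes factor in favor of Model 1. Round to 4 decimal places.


BF = P(data|M1) / P(data|M2)
= 0.4 / 0.16 = 2.5

2.5


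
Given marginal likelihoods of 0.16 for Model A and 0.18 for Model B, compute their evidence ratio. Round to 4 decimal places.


Ratio = ML(A) / ML(B) = 0.16/0.18
= 0.8889

0.8889


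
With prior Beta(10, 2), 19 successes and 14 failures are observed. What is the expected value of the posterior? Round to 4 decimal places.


Posterior = Beta(29, 16)
E[theta] = alpha/(alpha+beta)
= 29/45 = 0.6444

0.6444


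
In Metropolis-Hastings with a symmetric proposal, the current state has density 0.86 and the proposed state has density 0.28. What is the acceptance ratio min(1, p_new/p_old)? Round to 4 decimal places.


Ratio = p_new / p_old = 0.28 / 0.86 = 0.3256
Acceptance = min(1, 0.3256) = 0.3256

0.3256


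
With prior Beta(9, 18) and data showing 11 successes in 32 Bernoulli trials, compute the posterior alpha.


Conjugate update: alpha_posterior = alpha_prior + k
= 9 + 11 = 20

20


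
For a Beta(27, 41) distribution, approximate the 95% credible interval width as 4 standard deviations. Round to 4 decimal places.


Variance of Beta(a,b) = ab / ((a+b)^2 * (a+b+1))
= 27*41 / ((68)^2 * 69)
= 0.0035
SD = sqrt(0.0035) = 0.0589
Width = 4 * SD = 0.2356

0.2356


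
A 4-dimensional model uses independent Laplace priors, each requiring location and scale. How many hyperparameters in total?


Per parameter: 2 (location and scale).
Total = 4 * 2 = 8

8


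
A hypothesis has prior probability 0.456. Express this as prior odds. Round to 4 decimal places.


Odds = P(H) / P(not H) = 0.456 / 0.544
= 0.8382

0.8382


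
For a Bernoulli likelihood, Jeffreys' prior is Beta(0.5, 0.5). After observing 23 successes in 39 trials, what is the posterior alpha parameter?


Jeffreys' prior for Bernoulli is Beta(0.5, 0.5).
Posterior is Beta(0.5 + k, 0.5 + n - k).
Posterior alpha = 0.5 + k = 0.5 + 23 = 23.5

23.5


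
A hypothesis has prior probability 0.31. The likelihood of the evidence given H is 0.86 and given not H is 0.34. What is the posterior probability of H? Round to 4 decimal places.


Using Bayes' theorem:
P(E) = 0.31 * 0.86 + 0.69 * 0.34
P(E) = 0.5012
P(H|E) = (0.31 * 0.86) / 0.5012 = 0.5319

0.5319


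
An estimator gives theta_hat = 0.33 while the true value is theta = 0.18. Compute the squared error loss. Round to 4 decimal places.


The squared error loss is (theta_hat - theta)^2
= (0.33 - 0.18)^2
= (0.15)^2 = 0.0225

0.0225


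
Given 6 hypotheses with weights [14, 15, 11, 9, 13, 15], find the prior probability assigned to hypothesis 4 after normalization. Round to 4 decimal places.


To normalize, divide each weight by the sum of all weights.
Sum = 77
Prior(H4) = 9/77 = 0.1169

0.1169


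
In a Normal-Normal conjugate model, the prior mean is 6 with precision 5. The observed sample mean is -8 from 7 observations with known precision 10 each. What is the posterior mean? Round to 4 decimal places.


Posterior precision = tau0 + n*tau = 5 + 7*10 = 75
Posterior mean = (tau0*mu0 + n*tau*xbar) / posterior_precision
= (5*6 + 7*10*-8) / 75
= -530 / 75 = -7.0667

-7.0667


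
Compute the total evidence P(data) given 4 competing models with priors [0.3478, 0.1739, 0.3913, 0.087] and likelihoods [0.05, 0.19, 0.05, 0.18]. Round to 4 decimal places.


Marginal likelihood = sum P(model_i) * P(data|model_i)
Model 1: 0.3478 * 0.05 = 0.0174
Model 2: 0.1739 * 0.19 = 0.033
Model 3: 0.3913 * 0.05 = 0.0196
Model 4: 0.087 * 0.18 = 0.0157
Total = 0.0857

0.0857


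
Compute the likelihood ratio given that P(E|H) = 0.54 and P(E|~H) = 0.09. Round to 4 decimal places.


LR = P(E|H) / P(E|~H)
= 0.54 / 0.09 = 6.0

6.0


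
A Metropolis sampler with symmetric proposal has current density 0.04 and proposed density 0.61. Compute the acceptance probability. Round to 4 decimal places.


For symmetric proposals, acceptance = min(1, pi(x*)/pi(x))
= min(1, 0.61/0.04)
= min(1, 15.25) = 1.0

1.0


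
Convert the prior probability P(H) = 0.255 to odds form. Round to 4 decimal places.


P(not H) = 1 - 0.255 = 0.745
Odds = 0.255 / 0.745 = 0.3423

0.3423


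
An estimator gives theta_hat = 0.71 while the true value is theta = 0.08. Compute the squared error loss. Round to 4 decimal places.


The squared error loss is (theta_hat - theta)^2
= (0.71 - 0.08)^2
= (0.63)^2 = 0.3969

0.3969


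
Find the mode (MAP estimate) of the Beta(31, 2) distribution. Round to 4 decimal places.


For Beta(a,b) with a,b > 1:
Mode = (a-1)/(a+b-2) = (31-1)/(33-2)
= 30/31 = 0.9677

0.9677


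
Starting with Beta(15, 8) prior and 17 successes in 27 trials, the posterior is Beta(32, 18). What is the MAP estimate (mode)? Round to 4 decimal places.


The mode of Beta(a, b) when a > 1 and b > 1 is (a-1)/(a+b-2)
= (32 - 1) / (32 + 18 - 2)
= 31 / 48
= 0.6458

0.6458


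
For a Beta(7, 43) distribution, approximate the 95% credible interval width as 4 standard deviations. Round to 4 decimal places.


Variance of Beta(a,b) = ab / ((a+b)^2 * (a+b+1))
= 7*43 / ((50)^2 * 51)
= 0.0024
SD = sqrt(0.0024) = 0.0486
Width = 4 * SD = 0.1944

0.1944


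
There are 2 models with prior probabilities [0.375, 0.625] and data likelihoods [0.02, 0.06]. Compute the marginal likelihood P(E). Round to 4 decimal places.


P(E) = sum over models of P(M_i) * P(E|M_i)
= 0.375*0.02 + 0.625*0.06
= 0.045

0.045


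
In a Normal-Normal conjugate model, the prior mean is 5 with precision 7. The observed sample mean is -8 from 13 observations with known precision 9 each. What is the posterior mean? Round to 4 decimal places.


Posterior precision = tau0 + n*tau = 7 + 13*9 = 124
Posterior mean = (tau0*mu0 + n*tau*xbar) / posterior_precision
= (7*5 + 13*9*-8) / 124
= -901 / 124 = -7.2661

-7.2661


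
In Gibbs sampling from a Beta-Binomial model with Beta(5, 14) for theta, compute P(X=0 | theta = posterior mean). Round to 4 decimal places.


Posterior mean = alpha/(alpha+beta) = 5/19 = 0.2632
P(X=0|theta=mean) = 1 - theta = 0.7368

0.7368


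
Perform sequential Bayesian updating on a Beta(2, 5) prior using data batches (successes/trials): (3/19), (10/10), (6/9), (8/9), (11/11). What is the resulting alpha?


Accumulate successes: 38
Posterior alpha = prior alpha + sum of successes
= 2 + 38 = 40

40


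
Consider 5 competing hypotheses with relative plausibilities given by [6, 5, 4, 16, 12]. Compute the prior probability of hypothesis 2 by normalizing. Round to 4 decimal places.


Sum of weights = 6 + 5 + 4 + 16 + 12 = 43
Normalized prior for H2 = 5 / 43
= 0.1163

0.1163


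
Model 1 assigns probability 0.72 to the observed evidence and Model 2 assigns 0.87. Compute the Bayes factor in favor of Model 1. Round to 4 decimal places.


BF = P(data|M1) / P(data|M2)
= 0.72 / 0.87 = 0.8276

0.8276


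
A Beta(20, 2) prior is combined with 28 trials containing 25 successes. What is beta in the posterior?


In conjugate updating:
beta_posterior = beta_prior + (n - k)
= 2 + (28 - 25)
= 2 + 3 = 5

5


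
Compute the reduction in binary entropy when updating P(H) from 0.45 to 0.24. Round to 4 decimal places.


H_before = -p*log2(p) - (1-p)*log2(1-p) for p=0.45: 0.9928
H_after for p=0.24: 0.795
Reduction = 0.9928 - 0.795 = 0.1977

0.1977


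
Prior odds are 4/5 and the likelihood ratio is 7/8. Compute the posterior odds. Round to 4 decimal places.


Posterior odds = prior odds * likelihood ratio
= (4/5) * (7/8)
= 28 / 40
= 0.7

0.7


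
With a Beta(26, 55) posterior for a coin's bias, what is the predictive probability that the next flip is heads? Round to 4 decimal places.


The predictive probability equals the posterior mean.
P(next = heads) = alpha / (alpha + beta)
= 26 / 81 = 0.321

0.321


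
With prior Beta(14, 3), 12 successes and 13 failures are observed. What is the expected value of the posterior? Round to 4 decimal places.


Posterior = Beta(26, 16)
E[theta] = alpha/(alpha+beta)
= 26/42 = 0.619

0.619


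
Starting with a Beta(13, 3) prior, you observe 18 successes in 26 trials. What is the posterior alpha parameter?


For a Beta-Binomial conjugate model:
Posterior alpha = prior alpha + number of successes
= 13 + 18 = 31

31


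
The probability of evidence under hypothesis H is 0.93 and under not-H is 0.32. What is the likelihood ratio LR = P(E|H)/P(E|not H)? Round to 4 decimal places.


LR = 0.93 / 0.32
= 2.9062

2.9062


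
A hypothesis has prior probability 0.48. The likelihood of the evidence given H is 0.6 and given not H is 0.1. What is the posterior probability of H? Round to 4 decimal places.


Using Bayes' theorem:
P(E) = 0.48 * 0.6 + 0.52 * 0.1
P(E) = 0.34
P(H|E) = (0.48 * 0.6) / 0.34 = 0.8471

0.8471


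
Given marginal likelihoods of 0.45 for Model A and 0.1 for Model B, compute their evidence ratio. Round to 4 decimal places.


Ratio = ML(A) / ML(B) = 0.45/0.1
= 4.5

4.5


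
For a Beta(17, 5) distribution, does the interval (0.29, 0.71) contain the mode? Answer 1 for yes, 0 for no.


Mode of Beta(a,b) = (a-1)/(a+b-2)
= (17-1)/(17+5-2) = 0.8
Check: 0.29 <= 0.8 <= 0.71?
Result: 0

0


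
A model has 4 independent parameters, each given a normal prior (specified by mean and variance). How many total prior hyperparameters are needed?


Each normal prior needs 2 hyperparameters (mean and variance).
Total = 2 * 4 = 8

8


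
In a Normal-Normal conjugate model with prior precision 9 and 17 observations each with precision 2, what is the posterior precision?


Posterior precision = prior precision + n * observation precision
= 9 + 17 * 2
= 9 + 34 = 43

43


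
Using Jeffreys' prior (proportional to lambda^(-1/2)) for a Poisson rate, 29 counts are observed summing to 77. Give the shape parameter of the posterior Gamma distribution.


Conjugate update: Gamma(prior_shape + S, prior_rate + n).
Prior shape = 0.5, prior rate = 0.
Posterior shape = 0.5 + S = 0.5 + 77 = 77.5

77.5


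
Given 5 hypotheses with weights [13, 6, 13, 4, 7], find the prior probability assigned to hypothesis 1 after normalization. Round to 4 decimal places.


To normalize, divide each weight by the sum of all weights.
Sum = 43
Prior(H1) = 13/43 = 0.3023

0.3023


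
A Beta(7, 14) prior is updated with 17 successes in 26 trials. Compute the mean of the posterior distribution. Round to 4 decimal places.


After update: Beta(24, 23)
Mean = 24 / (24 + 23) = 24 / 47
= 0.5106

0.5106


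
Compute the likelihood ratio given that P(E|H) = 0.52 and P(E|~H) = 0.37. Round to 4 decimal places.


LR = P(E|H) / P(E|~H)
= 0.52 / 0.37 = 1.4054

1.4054


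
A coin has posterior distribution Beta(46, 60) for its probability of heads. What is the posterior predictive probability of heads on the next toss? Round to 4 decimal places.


Posterior predictive = E[theta] = alpha/(alpha+beta)
= 46/106
= 0.434

0.434


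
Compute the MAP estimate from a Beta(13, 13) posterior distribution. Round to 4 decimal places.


MAP = mode of Beta distribution
= (alpha - 1)/(alpha + beta - 2)
= (13-1)/(13+13-2)
= 12/24 = 0.5

0.5


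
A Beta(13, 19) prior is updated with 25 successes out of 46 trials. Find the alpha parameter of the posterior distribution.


In the Beta-Binomial conjugate update:
alpha_post = alpha_prior + successes
= 13 + 25
= 38

38


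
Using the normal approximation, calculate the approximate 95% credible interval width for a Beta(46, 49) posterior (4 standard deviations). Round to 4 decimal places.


Var(Beta) = 46*49/(95^2 * 96) = 0.0026
SD = 0.051
Width ~ 4*SD = 0.204

0.204


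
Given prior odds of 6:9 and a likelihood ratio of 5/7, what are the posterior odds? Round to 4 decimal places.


Posterior odds = prior odds * LR
Prior odds = 6/9 = 0.6667
LR = 5/7 = 0.7143
Posterior odds = 0.6667 * 0.7143 = 0.4762

0.4762


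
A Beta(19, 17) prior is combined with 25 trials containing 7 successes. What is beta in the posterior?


In conjugate updating:
beta_posterior = beta_prior + (n - k)
= 17 + (25 - 7)
= 17 + 18 = 35

35


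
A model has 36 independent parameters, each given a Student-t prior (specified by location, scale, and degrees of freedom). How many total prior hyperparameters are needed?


Each Student-t prior needs 3 hyperparameters (location, scale, and degrees of freedom).
Total = 3 * 36 = 108

108


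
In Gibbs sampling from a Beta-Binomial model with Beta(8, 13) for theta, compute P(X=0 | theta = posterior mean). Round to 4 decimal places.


Posterior mean = alpha/(alpha+beta) = 8/21 = 0.381
P(X=0|theta=mean) = 1 - theta = 0.619

0.619


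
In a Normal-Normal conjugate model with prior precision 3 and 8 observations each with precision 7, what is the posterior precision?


Posterior precision = prior precision + n * observation precision
= 3 + 8 * 7
= 3 + 56 = 59

59


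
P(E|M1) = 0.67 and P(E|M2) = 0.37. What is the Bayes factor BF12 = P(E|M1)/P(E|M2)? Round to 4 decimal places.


Bayes factor BF12 = P(E|M1) / P(E|M2)
= 0.67 / 0.37
= 1.8108

1.8108


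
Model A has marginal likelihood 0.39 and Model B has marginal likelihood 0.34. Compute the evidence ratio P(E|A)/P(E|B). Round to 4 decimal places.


Evidence ratio = P(E|A) / P(E|B)
= 0.39 / 0.34
= 1.1471

1.1471


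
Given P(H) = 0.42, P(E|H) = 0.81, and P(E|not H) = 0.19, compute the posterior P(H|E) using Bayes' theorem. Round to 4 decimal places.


By Bayes' theorem: P(H|E) = P(E|H)*P(H) / P(E)
P(E) = P(E|H)*P(H) + P(E|not H)*P(not H)
P(E) = 0.81*0.42 + 0.19*0.58 = 0.4504
P(H|E) = 0.81*0.42 / 0.4504 = 0.7553

0.7553


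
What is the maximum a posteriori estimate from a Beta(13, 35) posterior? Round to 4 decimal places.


The MAP estimate equals the mode of the distribution.
Mode of Beta(a,b) = (a-1)/(a+b-2)
= 12/46
= 0.2609

0.2609


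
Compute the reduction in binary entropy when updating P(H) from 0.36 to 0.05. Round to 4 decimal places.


H_before = -p*log2(p) - (1-p)*log2(1-p) for p=0.36: 0.9427
H_after for p=0.05: 0.2864
Reduction = 0.9427 - 0.2864 = 0.6563

0.6563


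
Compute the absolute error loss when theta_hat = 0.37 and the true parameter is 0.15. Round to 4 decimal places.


L = |theta_hat - theta_true|
= |0.37 - 0.15| = 0.22

0.22


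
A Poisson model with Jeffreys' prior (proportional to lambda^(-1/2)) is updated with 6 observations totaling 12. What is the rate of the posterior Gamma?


Posterior = Gamma(0.5 + S, n)
= Gamma(0.5 + 12, 6)
Posterior rate = 0 + n = 6

6.0


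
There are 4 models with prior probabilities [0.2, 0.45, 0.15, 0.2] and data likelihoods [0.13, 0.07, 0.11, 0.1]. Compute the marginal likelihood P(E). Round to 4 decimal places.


P(E) = sum over models of P(M_i) * P(E|M_i)
= 0.2*0.13 + 0.45*0.07 + 0.15*0.11 + 0.2*0.1
= 0.094

0.094


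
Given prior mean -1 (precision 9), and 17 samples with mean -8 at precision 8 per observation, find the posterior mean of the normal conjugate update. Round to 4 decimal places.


The posterior mean is a precision-weighted average of prior and data.
Post. prec. = 9 + 136 = 145
Post. mean = (-9 + -1088)/145 = -1097/145 = -7.5655

-7.5655


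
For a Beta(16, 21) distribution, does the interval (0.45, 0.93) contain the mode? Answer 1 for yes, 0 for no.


Mode of Beta(a,b) = (a-1)/(a+b-2)
= (16-1)/(16+21-2) = 0.4286
Check: 0.45 <= 0.4286 <= 0.93?
Result: 0

0


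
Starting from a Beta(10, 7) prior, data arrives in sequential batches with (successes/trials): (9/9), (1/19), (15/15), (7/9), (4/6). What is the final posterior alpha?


In sequential Bayesian updating, we sum all successes.
Total successes = 36
Final alpha = 10 + 36 = 46

46


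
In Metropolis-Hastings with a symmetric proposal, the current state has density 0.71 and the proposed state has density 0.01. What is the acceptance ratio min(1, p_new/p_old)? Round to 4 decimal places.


Ratio = p_new / p_old = 0.01 / 0.71 = 0.0141
Acceptance = min(1, 0.0141) = 0.0141

0.0141


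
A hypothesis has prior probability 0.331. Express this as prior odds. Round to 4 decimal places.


Odds = P(H) / P(not H) = 0.331 / 0.669
= 0.4948

0.4948


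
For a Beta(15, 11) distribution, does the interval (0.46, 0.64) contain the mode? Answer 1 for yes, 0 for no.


Mode of Beta(a,b) = (a-1)/(a+b-2)
= (15-1)/(15+11-2) = 0.5833
Check: 0.46 <= 0.5833 <= 0.64?
Result: 1

1


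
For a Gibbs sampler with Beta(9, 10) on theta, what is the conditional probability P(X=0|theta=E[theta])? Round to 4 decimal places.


E[theta] = 9/(9+10) = 0.4737
P(X=0|theta) = 1 - theta = 0.5263

0.5263


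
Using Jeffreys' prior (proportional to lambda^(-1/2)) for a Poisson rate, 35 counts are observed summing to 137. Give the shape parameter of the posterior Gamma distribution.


Conjugate update: Gamma(prior_shape + S, prior_rate + n).
Prior shape = 0.5, prior rate = 0.
Posterior shape = 0.5 + S = 0.5 + 137 = 137.5

137.5


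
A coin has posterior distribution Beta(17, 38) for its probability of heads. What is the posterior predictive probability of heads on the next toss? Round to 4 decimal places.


Posterior predictive = E[theta] = alpha/(alpha+beta)
= 17/55
= 0.3091

0.3091


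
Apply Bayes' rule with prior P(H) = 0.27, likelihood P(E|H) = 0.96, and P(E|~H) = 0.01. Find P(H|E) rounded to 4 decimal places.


Step 1: Compute marginal P(E) = P(E|H)P(H) + P(E|~H)P(~H)
= 0.96*0.27 + 0.01*0.73 = 0.2665
Step 2: P(H|E) = P(E|H)P(H)/P(E) = 0.2592/0.2665
= 0.9726

0.9726


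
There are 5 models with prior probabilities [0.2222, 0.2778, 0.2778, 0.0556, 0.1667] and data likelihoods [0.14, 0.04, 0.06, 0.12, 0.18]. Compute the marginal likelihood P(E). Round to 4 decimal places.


P(E) = sum over models of P(M_i) * P(E|M_i)
= 0.2222*0.14 + 0.2778*0.04 + 0.2778*0.06 + 0.0556*0.12 + 0.1667*0.18
= 0.0956

0.0956


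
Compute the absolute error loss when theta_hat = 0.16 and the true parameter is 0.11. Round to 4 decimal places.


L = |theta_hat - theta_true|
= |0.16 - 0.11| = 0.05

0.05


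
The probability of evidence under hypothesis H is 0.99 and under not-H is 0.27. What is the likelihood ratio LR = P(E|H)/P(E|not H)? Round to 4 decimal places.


LR = 0.99 / 0.27
= 3.6667

3.6667


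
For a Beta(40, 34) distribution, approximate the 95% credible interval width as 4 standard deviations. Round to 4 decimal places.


Variance of Beta(a,b) = ab / ((a+b)^2 * (a+b+1))
= 40*34 / ((74)^2 * 75)
= 0.0033
SD = sqrt(0.0033) = 0.0575
Width = 4 * SD = 0.2302

0.2302


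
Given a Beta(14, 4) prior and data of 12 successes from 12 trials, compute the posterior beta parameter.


Number of failures = 12 - 12 = 0
Posterior beta = 4 + 0 = 4

4


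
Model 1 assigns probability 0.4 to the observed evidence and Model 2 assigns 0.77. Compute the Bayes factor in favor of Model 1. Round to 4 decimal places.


BF = P(data|M1) / P(data|M2)
= 0.4 / 0.77 = 0.5195

0.5195


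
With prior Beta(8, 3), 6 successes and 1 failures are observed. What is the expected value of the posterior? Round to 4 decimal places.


Posterior = Beta(14, 4)
E[theta] = alpha/(alpha+beta)
= 14/18 = 0.7778

0.7778


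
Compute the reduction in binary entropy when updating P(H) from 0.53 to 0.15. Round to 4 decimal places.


H_before = -p*log2(p) - (1-p)*log2(1-p) for p=0.53: 0.9974
H_after for p=0.15: 0.6098
Reduction = 0.9974 - 0.6098 = 0.3876

0.3876


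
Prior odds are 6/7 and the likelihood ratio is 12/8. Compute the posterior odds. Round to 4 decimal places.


Posterior odds = prior odds * likelihood ratio
= (6/7) * (12/8)
= 72 / 56
= 1.2857

1.2857


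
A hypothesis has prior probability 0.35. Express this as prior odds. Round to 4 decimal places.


Odds = P(H) / P(not H) = 0.35 / 0.65
= 0.5385

0.5385


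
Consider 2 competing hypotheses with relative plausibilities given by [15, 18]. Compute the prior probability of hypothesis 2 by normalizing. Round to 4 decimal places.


Sum of weights = 15 + 18 = 33
Normalized prior for H2 = 18 / 33
= 0.5455

0.5455


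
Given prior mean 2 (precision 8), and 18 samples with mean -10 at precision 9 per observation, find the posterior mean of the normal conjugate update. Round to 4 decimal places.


The posterior mean is a precision-weighted average of prior and data.
Post. prec. = 8 + 162 = 170
Post. mean = (16 + -1620)/170 = -1604/170 = -9.4353

-9.4353


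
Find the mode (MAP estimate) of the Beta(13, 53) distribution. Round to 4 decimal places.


For Beta(a,b) with a,b > 1:
Mode = (a-1)/(a+b-2) = (13-1)/(66-2)
= 12/64 = 0.1875

0.1875


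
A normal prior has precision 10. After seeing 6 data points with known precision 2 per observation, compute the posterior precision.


In the conjugate normal model, precisions add:
tau_posterior = tau_prior + n * tau_data
= 10 + 6*2 = 22

22


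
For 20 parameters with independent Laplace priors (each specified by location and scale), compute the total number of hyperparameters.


A Laplace prior has 2 hyperparameters per parameter.
Total = 20 * 2 = 40

40


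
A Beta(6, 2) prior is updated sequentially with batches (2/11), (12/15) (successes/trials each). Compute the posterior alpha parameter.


Sequential conjugate updating is equivalent to a single batch update.
Total successes across all batches = 14
alpha_posterior = alpha_prior + total_successes = 6 + 14
= 20

20


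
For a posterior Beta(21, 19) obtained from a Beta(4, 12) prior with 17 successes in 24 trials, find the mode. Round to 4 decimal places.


Mode = (alpha - 1) / (alpha + beta - 2)
= 20 / 38
= 0.5263

0.5263


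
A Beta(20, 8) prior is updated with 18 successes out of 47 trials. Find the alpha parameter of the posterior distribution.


In the Beta-Binomial conjugate update:
alpha_post = alpha_prior + successes
= 20 + 18
= 38

38


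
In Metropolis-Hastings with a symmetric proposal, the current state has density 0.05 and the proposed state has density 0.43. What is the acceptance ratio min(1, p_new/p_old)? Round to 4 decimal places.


Ratio = p_new / p_old = 0.43 / 0.05 = 8.6
Acceptance = min(1, 8.6) = 1.0

1.0


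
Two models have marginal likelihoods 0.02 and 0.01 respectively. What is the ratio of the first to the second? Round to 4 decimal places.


Evidence ratio = 0.02 / 0.01
= 2.0

2.0


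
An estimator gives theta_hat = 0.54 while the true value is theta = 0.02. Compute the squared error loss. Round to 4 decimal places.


The squared error loss is (theta_hat - theta)^2
= (0.54 - 0.02)^2
= (0.52)^2 = 0.2704

0.2704


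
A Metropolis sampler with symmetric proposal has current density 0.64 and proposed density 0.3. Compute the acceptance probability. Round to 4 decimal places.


For symmetric proposals, acceptance = min(1, pi(x*)/pi(x))
= min(1, 0.3/0.64)
= min(1, 0.4688) = 0.4688

0.4688


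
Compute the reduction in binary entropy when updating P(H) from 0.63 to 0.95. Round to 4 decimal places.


H_before = -p*log2(p) - (1-p)*log2(1-p) for p=0.63: 0.9507
H_after for p=0.95: 0.2864
Reduction = 0.9507 - 0.2864 = 0.6643

0.6643


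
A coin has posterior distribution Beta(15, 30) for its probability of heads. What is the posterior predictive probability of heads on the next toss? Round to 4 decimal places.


Posterior predictive = E[theta] = alpha/(alpha+beta)
= 15/45
= 0.3333

0.3333


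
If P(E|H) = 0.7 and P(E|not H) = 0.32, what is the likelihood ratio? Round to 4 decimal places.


Likelihood ratio = P(E|H) / P(E|not H)
= 0.7 / 0.32
= 2.1875

2.1875


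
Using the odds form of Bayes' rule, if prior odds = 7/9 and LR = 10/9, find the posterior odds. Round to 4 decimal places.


Bayes' rule in odds form: posterior odds = prior odds * LR
= (7 * 10) / (9 * 9)
= 70/81 = 0.8642

0.8642


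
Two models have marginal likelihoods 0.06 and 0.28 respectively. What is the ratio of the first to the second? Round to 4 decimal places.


Evidence ratio = 0.06 / 0.28
= 0.2143

0.2143


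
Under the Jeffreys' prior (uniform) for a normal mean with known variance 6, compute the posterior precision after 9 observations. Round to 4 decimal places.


Prior precision = 0 (flat prior).
Post. prec. = 0 + n/var = 9/6 = 1.5

1.5


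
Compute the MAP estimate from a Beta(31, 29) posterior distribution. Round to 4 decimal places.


MAP = mode of Beta distribution
= (alpha - 1)/(alpha + beta - 2)
= (31-1)/(31+29-2)
= 30/58 = 0.5172

0.5172


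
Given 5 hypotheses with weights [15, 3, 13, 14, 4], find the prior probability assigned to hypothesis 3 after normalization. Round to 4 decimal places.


To normalize, divide each weight by the sum of all weights.
Sum = 49
Prior(H3) = 13/49 = 0.2653

0.2653


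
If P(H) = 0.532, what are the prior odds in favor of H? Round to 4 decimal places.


Prior odds = P(H) / (1 - P(H))
= 0.532 / 0.468
= 1.1368

1.1368


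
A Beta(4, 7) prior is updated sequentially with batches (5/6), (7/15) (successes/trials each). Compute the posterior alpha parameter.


Sequential conjugate updating is equivalent to a single batch update.
Total successes across all batches = 12
alpha_posterior = alpha_prior + total_successes = 4 + 12
= 16

16


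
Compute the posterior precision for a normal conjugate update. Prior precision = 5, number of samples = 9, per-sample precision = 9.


tau_post = tau_0 + n * tau
= 5 + 9 * 9 = 86

86


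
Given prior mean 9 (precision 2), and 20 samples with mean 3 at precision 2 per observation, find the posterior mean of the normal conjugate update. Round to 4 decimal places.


The posterior mean is a precision-weighted average of prior and data.
Post. prec. = 2 + 40 = 42
Post. mean = (18 + 120)/42 = 138/42 = 3.2857

3.2857


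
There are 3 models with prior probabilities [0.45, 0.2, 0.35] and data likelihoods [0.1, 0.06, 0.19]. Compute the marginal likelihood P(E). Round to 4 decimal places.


P(E) = sum over models of P(M_i) * P(E|M_i)
= 0.45*0.1 + 0.2*0.06 + 0.35*0.19
= 0.1235

0.1235


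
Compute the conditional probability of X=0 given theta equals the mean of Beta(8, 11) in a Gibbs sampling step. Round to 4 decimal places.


Mean of Beta(8, 11) = 0.4211
P(X=0 | theta=0.4211) = 0.5789

0.5789


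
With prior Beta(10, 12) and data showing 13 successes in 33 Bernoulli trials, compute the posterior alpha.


Conjugate update: alpha_posterior = alpha_prior + k
= 10 + 13 = 23

23


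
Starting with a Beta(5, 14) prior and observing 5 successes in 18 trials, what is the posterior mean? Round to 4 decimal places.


Posterior parameters: alpha = 5 + 5 = 10
beta = 14 + 13 = 27
Posterior mean = alpha / (alpha + beta) = 10 / 37
= 0.2703

0.2703


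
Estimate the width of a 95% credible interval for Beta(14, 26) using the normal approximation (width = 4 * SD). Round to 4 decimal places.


For Beta(a,b): Var = ab/((a+b)^2(a+b+1))
Var = 0.0055, SD = 0.0745
Approximate 95% CI width = 4 * 0.0745 = 0.298

0.298


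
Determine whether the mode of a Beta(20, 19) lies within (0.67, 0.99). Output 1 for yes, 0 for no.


First find the mode: (a-1)/(a+b-2) = 0.5135
Is 0.5135 in (0.67, 0.99)? 0

0


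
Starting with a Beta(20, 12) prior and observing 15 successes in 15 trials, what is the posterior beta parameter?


Posterior beta = prior beta + failures
Failures = 15 - 15 = 0
beta_post = 12 + 0 = 12

12


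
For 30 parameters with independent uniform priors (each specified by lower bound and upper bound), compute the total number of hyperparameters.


A uniform prior has 2 hyperparameters per parameter.
Total = 30 * 2 = 60

60


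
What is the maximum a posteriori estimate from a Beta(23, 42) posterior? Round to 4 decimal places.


The MAP estimate equals the mode of the distribution.
Mode of Beta(a,b) = (a-1)/(a+b-2)
= 22/63
= 0.3492

0.3492


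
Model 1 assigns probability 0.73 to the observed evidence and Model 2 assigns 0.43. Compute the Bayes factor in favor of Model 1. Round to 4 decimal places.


BF = P(data|M1) / P(data|M2)
= 0.73 / 0.43 = 1.6977

1.6977


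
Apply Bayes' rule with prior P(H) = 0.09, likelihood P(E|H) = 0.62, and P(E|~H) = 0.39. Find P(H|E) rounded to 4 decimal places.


Step 1: Compute marginal P(E) = P(E|H)P(H) + P(E|~H)P(~H)
= 0.62*0.09 + 0.39*0.91 = 0.4107
Step 2: P(H|E) = P(E|H)P(H)/P(E) = 0.0558/0.4107
= 0.1359

0.1359


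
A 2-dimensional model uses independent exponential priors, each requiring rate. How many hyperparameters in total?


Per parameter: 1 (rate).
Total = 2 * 1 = 2

2


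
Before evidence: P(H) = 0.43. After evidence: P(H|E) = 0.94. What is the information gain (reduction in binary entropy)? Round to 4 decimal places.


Prior entropy = 0.9858
Posterior entropy = 0.3274
Information gain = 0.9858 - 0.3274 = 0.6584

0.6584


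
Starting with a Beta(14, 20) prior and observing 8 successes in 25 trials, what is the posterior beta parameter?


Posterior beta = prior beta + failures
Failures = 25 - 8 = 17
beta_post = 20 + 17 = 37

37


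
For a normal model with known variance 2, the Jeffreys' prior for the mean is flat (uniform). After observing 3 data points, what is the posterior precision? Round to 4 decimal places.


Jeffreys' prior for normal mean (known variance) is flat.
Prior precision = 0.
Posterior precision = prior_prec + n/sigma^2 = 0 + 3/2
= 1.5

1.5


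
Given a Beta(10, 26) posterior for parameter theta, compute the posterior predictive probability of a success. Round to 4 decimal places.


For a Beta-Bernoulli model, the predictive probability is the mean:
P(success) = 10/(10+26) = 10/36 = 0.2778

0.2778
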